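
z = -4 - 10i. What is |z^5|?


|z| = sqrt(16+100) = sqrt(116) = 10.7703
|z^5| = |z|^5 = (sqrt(116))^5 = 116^2 * sqrt(116) = 13456*sqrt(116)

|z^5| = 13456*sqrt(116) ≈ 144925.5553


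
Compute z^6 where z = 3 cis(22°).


r^6 = 3^6 = 729
n*theta = 6*22° = 132° = 132° (mod 360)
a = 729*cos(132°) = -487.7962
b = 729*sin(132°) = 541.7526

729 cis(132°) = -487.7962 + 541.7526i


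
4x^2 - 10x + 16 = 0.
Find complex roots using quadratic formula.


disc = (-10)^2 - 4*4*16 = 100 - 256 = -156
sqrt(|disc|) = sqrt(156) = 12.4900
Real part = 10/(2*4) = 1.2500
Imag part = 12.4900/(2*4) = 1.5612

1.2500 ± 1.5612i


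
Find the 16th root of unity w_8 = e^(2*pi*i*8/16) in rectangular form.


Angle = 360*8/16 = 180°
a = cos(180°) = -1.0000
b = sin(180°) = 0

-1.0000 + 0i


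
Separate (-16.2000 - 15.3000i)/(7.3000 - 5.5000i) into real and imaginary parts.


Multiply by conjugate: (-16.2000 - 15.3000i)(7.3000 + 5.5000i) / (7.3^2 + (-5.5)^2)
Numerator real = -16.2*7.3 - (15.3)*(-5.5) = -34.11
Numerator imag = -15.3*7.3 - (-16.2)*(-5.5) = -200.79
Denominator = 83.54
Re(z) = -34.11/83.54 = -0.4083
Im(z) = -200.79/83.54 = -2.4035

Re(z) = -0.4083, Im(z) = -2.4035


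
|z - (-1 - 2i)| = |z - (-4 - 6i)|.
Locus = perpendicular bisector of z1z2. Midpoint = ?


Equal distances means the locus is the perpendicular bisector of z1 and z2.
Midpoint = ((-1+(-4))/2, (-2+(-6))/2) = (-2.5000, -4.0000)

Perpendicular bisector through (-2.5000, -4.0000)


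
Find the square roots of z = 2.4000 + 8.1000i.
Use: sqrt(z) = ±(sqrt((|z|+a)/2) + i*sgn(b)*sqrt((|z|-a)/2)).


|z| = sqrt(5.76+65.61) = 8.4481
sqrt((|z|+a)/2) = sqrt((8.4481+2.4)/2) = sqrt(5.4240) = 2.3290
sqrt((|z|-a)/2) = sqrt((8.4481-2.4)/2) = sqrt(3.0240) = 1.7390

±(2.3290 + 1.7390i) i.e. 2.3290 + 1.7390i and -2.3290 - 1.7390i


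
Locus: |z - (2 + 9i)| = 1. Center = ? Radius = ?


|z - z0| = r is a circle with center z0 and radius r.
Center = (2, 9), radius = 1

Circle with center (2, 9) and radius 1


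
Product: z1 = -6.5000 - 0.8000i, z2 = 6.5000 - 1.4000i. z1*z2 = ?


Real = -6.5*6.5 - (-0.8)*(-1.4) = -42.25 - 1.12 = -43.37
Imag = -6.5*(-1.4) + 6.5*(-0.8) = 9.1 - (5.2) = 3.9

-43.3700 + 3.9000i


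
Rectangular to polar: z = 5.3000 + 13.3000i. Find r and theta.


r = sqrt(28.09+176.89) = sqrt(204.98) = 14.3171
theta = atan2(13.3, 5.3) = 68.2729 degrees

r = 14.3171, theta = 68.2729 degrees


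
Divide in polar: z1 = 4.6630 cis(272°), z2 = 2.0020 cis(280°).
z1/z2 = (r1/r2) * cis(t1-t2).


r = 4.6630 / 2.0020 = 2.3292
theta = 272° - 280° = -8° = 352° (mod 360)

2.3292 cis(352°)


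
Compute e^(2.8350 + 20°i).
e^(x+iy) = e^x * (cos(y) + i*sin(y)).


e^2.8350 = 17.0304
cos(20°) = 0.93969
sin(20°) = 0.34202
Real = 17.0304*0.93969 = 16.0033
Imag = 17.0304*0.34202 = 5.8247

16.0033 + 5.8247i


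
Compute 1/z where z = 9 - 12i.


|z|^2 = 81+144 = 225
1/z = (9 + 12i)/225

1/z = 0.0400 + 0.0533i


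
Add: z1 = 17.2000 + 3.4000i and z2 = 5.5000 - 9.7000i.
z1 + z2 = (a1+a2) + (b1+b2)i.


Real: 17.2 + 5.5 = 22.7
Imag: 3.4 - 9.7 = -6.3

22.7000 - 6.3000i


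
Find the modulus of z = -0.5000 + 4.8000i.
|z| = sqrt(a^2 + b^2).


|z| = sqrt((-0.5)^2 + 4.8^2) = sqrt(0.25 + 23.04) = sqrt(23.29) = 4.8260

|z| = 4.8260


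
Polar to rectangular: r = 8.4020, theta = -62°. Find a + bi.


a = 8.4020*cos(-62°) = 8.4020*0.46947 = 3.9445
b = 8.4020*sin(-62°) = 8.4020*(-0.88295) = -7.4185

3.9445 - 7.4185i


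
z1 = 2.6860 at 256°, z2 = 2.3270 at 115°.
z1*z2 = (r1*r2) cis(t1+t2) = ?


r = 2.6860 * 2.3270 = 6.2503
theta = 256° + 115° = 371° = 11° (mod 360)

6.2503 cis(11°)


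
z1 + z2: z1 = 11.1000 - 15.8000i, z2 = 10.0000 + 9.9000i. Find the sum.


Real: 11.1 + 10 = 21.1
Imag: -15.8 + 9.9 = -5.9

21.1000 - 5.9000i


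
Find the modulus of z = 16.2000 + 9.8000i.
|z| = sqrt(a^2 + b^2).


|z| = sqrt(16.2^2 + 9.8^2) = sqrt(262.44 + 96.04) = sqrt(358.48) = 18.9336

|z| = 18.9336


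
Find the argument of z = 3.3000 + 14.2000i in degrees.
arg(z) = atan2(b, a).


Re = 3.3, Im = 14.2
arg = atan2(14.2, 3.3) = 76.9170 degrees

arg(z) = 76.9170 degrees


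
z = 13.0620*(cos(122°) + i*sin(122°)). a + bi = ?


a = 13.0620*cos(122°) = 13.0620*(-0.52992) = -6.9218
b = 13.0620*sin(122°) = 13.0620*0.84805 = 11.0772

-6.9218 + 11.0772i


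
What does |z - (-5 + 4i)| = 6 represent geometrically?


|z - z0| = r is a circle with center z0 and radius r.
Center = (-5, 4), radius = 6

Circle with center (-5, 4) and radius 6


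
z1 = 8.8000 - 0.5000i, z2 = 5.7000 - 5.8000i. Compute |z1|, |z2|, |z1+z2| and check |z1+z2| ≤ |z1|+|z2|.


|z1| = sqrt(8.8^2 + (-0.5)^2) = sqrt(77.69) = 8.8142
|z2| = sqrt(5.7^2 + (-5.8)^2) = sqrt(66.13) = 8.1320
z1+z2 = 14.5000 - 6.3000i
|z1+z2| = sqrt(249.94) = 15.8095
|z1|+|z2| = 8.8142 + 8.1320 = 16.9462

|z1+z2| = 15.8095 ≤ |z1|+|z2| = 16.9462 (verified)


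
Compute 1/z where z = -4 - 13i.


|z|^2 = 16+169 = 185
1/z = (-4 + 13i)/185

1/z = -0.0216 + 0.0703i


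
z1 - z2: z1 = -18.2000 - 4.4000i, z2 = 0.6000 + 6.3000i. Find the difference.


Real: -18.2 - 0.6 = -18.8
Imag: -4.4 - 6.3 = -10.7

-18.8000 - 10.7000i


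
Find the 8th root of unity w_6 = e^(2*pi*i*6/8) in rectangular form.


Angle = 360*6/8 = 270°
a = cos(270°) = 0
b = sin(270°) = -1.0000

0 - 1.0000i


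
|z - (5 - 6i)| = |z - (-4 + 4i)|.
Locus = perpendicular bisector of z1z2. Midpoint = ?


Equal distances means the locus is the perpendicular bisector of z1 and z2.
Midpoint = ((5+(-4))/2, (-6+4)/2) = (0.5000, -1.0000)

Perpendicular bisector through (0.5000, -1.0000)


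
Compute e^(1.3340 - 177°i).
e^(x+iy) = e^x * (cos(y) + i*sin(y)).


e^1.3340 = 3.7962
cos(-177°) = -0.99863
sin(-177°) = -0.05234
Real = 3.7962*(-0.99863) = -3.7910
Imag = 3.7962*(-0.05234) = -0.1987

-3.7910 - 0.1987i


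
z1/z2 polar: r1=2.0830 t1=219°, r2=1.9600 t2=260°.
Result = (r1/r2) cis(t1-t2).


r = 2.0830 / 1.9600 = 1.0628
theta = 219° - 260° = -41° = 319° (mod 360)

1.0628 cis(319°)


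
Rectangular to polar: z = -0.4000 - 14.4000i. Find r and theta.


r = sqrt(0.16+207.36) = sqrt(207.52) = 14.4056
theta = atan2(-14.4, -0.4) = -91.5911 degrees

r = 14.4056, theta = -91.5911 degrees


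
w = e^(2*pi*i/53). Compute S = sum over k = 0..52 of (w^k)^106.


The roots are w_k = w^k with w = e^(2*pi*i/53), and (w^k)^106 = (w^106)^k.
So S = 1 + u + u^2 + ... + u^(52) with u = w^106.
106 = 2*53 + 0, so 106 is a multiple of 53 and u = (w^53)^2 = 1.
Every one of the 53 terms equals 1: S = 53

S = 53


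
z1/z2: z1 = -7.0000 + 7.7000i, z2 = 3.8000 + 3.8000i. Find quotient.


Conjugate of z2 = 3.8000 - 3.8000i
Numerator: (-7.0000 + 7.7000i)(3.8000 - 3.8000i) = 2.6600 + 55.8600i
Denominator: 3.8^2 + 3.8^2 = 28.88
Result = (2.6600 + 55.8600i)/28.88

0.0921 + 1.9342i


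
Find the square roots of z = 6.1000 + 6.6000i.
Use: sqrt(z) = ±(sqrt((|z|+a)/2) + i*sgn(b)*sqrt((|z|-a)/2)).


|z| = sqrt(37.21+43.56) = 8.9872
sqrt((|z|+a)/2) = sqrt((8.9872+6.1)/2) = sqrt(7.5436) = 2.7466
sqrt((|z|-a)/2) = sqrt((8.9872-6.1)/2) = sqrt(1.4436) = 1.2015

±(2.7466 + 1.2015i) i.e. 2.7466 + 1.2015i and -2.7466 - 1.2015i


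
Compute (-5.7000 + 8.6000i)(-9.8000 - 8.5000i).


Real = -5.7*(-9.8) - 8.6*(-8.5) = 55.86 - (-73.1) = 128.96
Imag = -5.7*(-8.5) - (9.8)*8.6 = 48.45 - (84.28) = -35.83

128.9600 - 35.8300i


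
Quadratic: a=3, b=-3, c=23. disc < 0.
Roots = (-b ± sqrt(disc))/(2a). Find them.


disc = (-3)^2 - 4*3*23 = 9 - 276 = -267
sqrt(|disc|) = sqrt(267) = 16.3401
Real part = 3/(2*3) = 0.5000
Imag part = 16.3401/(2*3) = 2.7234

0.5000 ± 2.7234i


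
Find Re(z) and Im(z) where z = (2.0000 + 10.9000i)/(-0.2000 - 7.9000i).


Multiply by conjugate: (2.0000 + 10.9000i)(-0.2000 + 7.9000i) / ((-0.2)^2 + (-7.9)^2)
Numerator real = 2*(-0.2) + 10.9*(-7.9) = -86.51
Numerator imag = 10.9*(-0.2) - 2*(-7.9) = 13.62
Denominator = 62.45
Re(z) = -86.51/62.45 = -1.3853
Im(z) = 13.62/62.45 = 0.2181

Re(z) = -1.3853, Im(z) = 0.2181


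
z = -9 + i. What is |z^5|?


|z| = sqrt(81+1) = sqrt(82) = 9.0554
|z^5| = |z|^5 = (sqrt(82))^5 = 82^2 * sqrt(82) = 6724*sqrt(82)

|z^5| = 6724*sqrt(82) ≈ 60888.4097


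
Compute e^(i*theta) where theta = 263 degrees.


cos(263°) = -0.1219
sin(263°) = -0.9925

e^(i*263°) = -0.1219 - 0.9925i


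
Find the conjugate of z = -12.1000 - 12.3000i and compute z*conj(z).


z_bar = -12.1000 + 12.3000i
z*z_bar = (-12.1)^2 + (-12.3)^2 = 146.41 + 151.29 = 297.7

z_bar = -12.1000 + 12.3000i, z*z_bar = 297.7


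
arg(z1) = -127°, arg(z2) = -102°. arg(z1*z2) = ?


arg(z1*z2) = -127° - 102° = -229°
Normalized to (-180°, 180°]: 131°

131°


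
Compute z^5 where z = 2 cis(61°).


r^5 = 2^5 = 32
n*theta = 5*61° = 305° = 305° (mod 360)
a = 32*cos(305°) = 18.3544
b = 32*sin(305°) = -26.2129

32 cis(305°) = 18.3544 - 26.2129i


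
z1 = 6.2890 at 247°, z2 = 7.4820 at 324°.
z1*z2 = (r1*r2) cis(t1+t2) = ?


r = 6.2890 * 7.4820 = 47.0543
theta = 247° + 324° = 571° = 211° (mod 360)

47.0543 cis(211°)


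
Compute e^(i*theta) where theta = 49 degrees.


cos(49°) = 0.6561
sin(49°) = 0.7547

e^(i*49°) = 0.6561 + 0.7547i


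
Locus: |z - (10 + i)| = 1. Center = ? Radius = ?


|z - z0| = r is a circle with center z0 and radius r.
Center = (10, 1), radius = 1

Circle with center (10, 1) and radius 1


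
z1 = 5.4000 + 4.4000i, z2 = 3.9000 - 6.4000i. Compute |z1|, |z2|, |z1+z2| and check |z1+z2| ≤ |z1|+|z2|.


|z1| = sqrt(5.4^2 + 4.4^2) = sqrt(48.52) = 6.9656
|z2| = sqrt(3.9^2 + (-6.4)^2) = sqrt(56.17) = 7.4947
z1+z2 = 9.3000 - 2.0000i
|z1+z2| = sqrt(90.49) = 9.5126
|z1|+|z2| = 6.9656 + 7.4947 = 14.4603

|z1+z2| = 9.5126 ≤ |z1|+|z2| = 14.4603 (verified)


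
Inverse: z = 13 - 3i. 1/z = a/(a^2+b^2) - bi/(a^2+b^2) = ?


|z|^2 = 169+9 = 178
1/z = (13 + 3i)/178

1/z = 0.0730 + 0.0169i


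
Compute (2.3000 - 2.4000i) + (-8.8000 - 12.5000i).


Real: 2.3 - 8.8 = -6.5
Imag: -2.4 - 12.5 = -14.9

-6.5000 - 14.9000i


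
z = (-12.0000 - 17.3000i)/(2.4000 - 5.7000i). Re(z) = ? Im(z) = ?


Multiply by conjugate: (-12.0000 - 17.3000i)(2.4000 + 5.7000i) / (2.4^2 + (-5.7)^2)
Numerator real = -12*2.4 - (17.3)*(-5.7) = 69.81
Numerator imag = -17.3*2.4 - (-12)*(-5.7) = -109.92
Denominator = 38.25
Re(z) = 69.81/38.25 = 1.8251
Im(z) = -109.92/38.25 = -2.8737

Re(z) = 1.8251, Im(z) = -2.8737


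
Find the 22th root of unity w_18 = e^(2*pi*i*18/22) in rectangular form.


Angle = 360*18/22 = 294.5455°
a = cos(294.5455°) = 0.4154
b = sin(294.5455°) = -0.9096

0.4154 - 0.9096i


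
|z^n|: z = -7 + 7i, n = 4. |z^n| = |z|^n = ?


|z| = sqrt(49+49) = sqrt(98) = 9.8995
|z^4| = |z|^4 = (sqrt(98))^4 = 98^2 = 9604

|z^4| = 9604


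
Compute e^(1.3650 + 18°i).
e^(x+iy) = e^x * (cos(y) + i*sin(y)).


e^1.3650 = 3.9157
cos(18°) = 0.95106
sin(18°) = 0.309
Real = 3.9157*0.95106 = 3.7241
Imag = 3.9157*0.309 = 1.2100

3.7241 + 1.2100i


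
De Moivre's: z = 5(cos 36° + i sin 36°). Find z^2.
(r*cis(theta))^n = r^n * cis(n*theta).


r^2 = 5^2 = 25
n*theta = 2*36° = 72° = 72° (mod 360)
a = 25*cos(72°) = 7.7254
b = 25*sin(72°) = 23.7764

25 cis(72°) = 7.7254 + 23.7764i


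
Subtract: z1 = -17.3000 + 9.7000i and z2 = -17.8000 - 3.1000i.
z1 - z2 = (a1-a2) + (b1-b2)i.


Real: -17.3 + 17.8 = 0.5
Imag: 9.7 + 3.1 = 12.8

0.5000 + 12.8000i


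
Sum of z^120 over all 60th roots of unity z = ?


The roots are w_k = w^k with w = e^(2*pi*i/60), and (w^k)^120 = (w^120)^k.
So S = 1 + u + u^2 + ... + u^(59) with u = w^120.
120 = 2*60 + 0, so 120 is a multiple of 60 and u = (w^60)^2 = 1.
Every one of the 60 terms equals 1: S = 60

S = 60


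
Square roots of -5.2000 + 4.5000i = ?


|z| = sqrt(27.04+20.25) = 6.8768
sqrt((|z|+a)/2) = sqrt((6.8768+(-5.2))/2) = sqrt(0.8384) = 0.9156
sqrt((|z|-a)/2) = sqrt((6.8768-(-5.2))/2) = sqrt(6.0384) = 2.4573

±(0.9156 + 2.4573i) i.e. 0.9156 + 2.4573i and -0.9156 - 2.4573i


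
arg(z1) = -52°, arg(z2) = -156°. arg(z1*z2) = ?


arg(z1*z2) = -52° - 156° = -208°
Normalized to (-180°, 180°]: 152°

152°


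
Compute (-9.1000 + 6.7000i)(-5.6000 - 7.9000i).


Real = -9.1*(-5.6) - 6.7*(-7.9) = 50.96 - (-52.93) = 103.89
Imag = -9.1*(-7.9) - (5.6)*6.7 = 71.89 - (37.52) = 34.37

103.8900 + 34.3700i


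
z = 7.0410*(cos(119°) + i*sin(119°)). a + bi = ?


a = 7.0410*cos(119°) = 7.0410*(-0.4848) = -3.4135
b = 7.0410*sin(119°) = 7.0410*0.87462 = 6.1582

-3.4135 + 6.1582i


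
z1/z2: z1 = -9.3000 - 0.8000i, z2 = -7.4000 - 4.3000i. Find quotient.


Conjugate of z2 = -7.4000 + 4.3000i
Numerator: (-9.3000 - 0.8000i)(-7.4000 + 4.3000i) = 72.2600 - 34.0700i
Denominator: (-7.4)^2 + (-4.3)^2 = 73.25
Result = (72.2600 - 34.0700i)/73.25

0.9865 - 0.4651i


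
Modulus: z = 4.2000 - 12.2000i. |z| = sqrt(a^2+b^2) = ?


|z| = sqrt(4.2^2 + (-12.2)^2) = sqrt(17.64 + 148.84) = sqrt(166.48) = 12.9027

|z| = 12.9027


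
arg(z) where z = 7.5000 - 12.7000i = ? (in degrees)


Re = 7.5, Im = -12.7
arg = atan2(-12.7, 7.5) = -59.4360 degrees

arg(z) = -59.4360 degrees


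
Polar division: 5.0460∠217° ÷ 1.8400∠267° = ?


r = 5.0460 / 1.8400 = 2.7424
theta = 217° - 267° = -50° = 310° (mod 360)

2.7424 cis(310°)


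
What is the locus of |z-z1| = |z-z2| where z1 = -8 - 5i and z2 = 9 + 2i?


Equal distances means the locus is the perpendicular bisector of z1 and z2.
Midpoint = ((-8+9)/2, (-5+2)/2) = (0.5000, -1.5000)

Perpendicular bisector through (0.5000, -1.5000)


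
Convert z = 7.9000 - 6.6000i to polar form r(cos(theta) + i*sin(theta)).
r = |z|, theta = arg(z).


r = sqrt(62.41+43.56) = sqrt(105.97) = 10.2942
theta = atan2(-6.6, 7.9) = -39.8768 degrees

r = 10.2942, theta = -39.8768 degrees


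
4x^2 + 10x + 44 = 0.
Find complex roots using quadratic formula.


disc = 10^2 - 4*4*44 = 100 - 704 = -604
sqrt(|disc|) = sqrt(604) = 24.5764
Real part = -10/(2*4) = -1.2500
Imag part = 24.5764/(2*4) = 3.0721

-1.2500 ± 3.0721i


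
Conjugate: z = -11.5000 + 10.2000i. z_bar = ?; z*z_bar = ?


z_bar = -11.5000 - 10.2000i
z*z_bar = (-11.5)^2 + 10.2^2 = 132.25 + 104.04 = 236.29

z_bar = -11.5000 - 10.2000i, z*z_bar = 236.29


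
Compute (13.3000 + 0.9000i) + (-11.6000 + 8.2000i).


Real: 13.3 - 11.6 = 1.7
Imag: 0.9 + 8.2 = 9.1

1.7000 + 9.1000i


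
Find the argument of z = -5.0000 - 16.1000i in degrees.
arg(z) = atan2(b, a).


Re = -5, Im = -16.1
arg = atan2(-16.1, -5) = -107.2527 degrees

arg(z) = -107.2527 degrees


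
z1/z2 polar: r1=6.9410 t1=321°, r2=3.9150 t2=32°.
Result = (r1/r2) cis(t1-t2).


r = 6.9410 / 3.9150 = 1.7729
theta = 321° - 32° = 289° = 289° (mod 360)

1.7729 cis(289°)


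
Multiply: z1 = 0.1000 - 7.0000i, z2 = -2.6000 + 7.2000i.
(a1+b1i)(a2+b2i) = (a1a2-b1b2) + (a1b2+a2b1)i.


Real = 0.1*(-2.6) - (-7)*7.2 = -0.26 - (-50.4) = 50.14
Imag = 0.1*7.2 - (2.6)*(-7) = 0.72 + 18.2 = 18.92

50.1400 + 18.9200i


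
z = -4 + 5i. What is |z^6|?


|z| = sqrt(16+25) = sqrt(41) = 6.4031
|z^6| = |z|^6 = (sqrt(41))^6 = 41^3 = 68921

|z^6| = 68921


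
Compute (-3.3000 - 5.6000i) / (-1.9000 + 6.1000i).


Conjugate of z2 = -1.9000 - 6.1000i
Numerator: (-3.3000 - 5.6000i)(-1.9000 - 6.1000i) = -27.8900 + 30.7700i
Denominator: (-1.9)^2 + 6.1^2 = 40.82
Result = (-27.8900 + 30.7700i)/40.82

-0.6832 + 0.7538i


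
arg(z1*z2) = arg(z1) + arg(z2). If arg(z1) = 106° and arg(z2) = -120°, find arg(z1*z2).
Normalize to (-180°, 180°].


arg(z1*z2) = 106° - 120° = -14°
Normalized to (-180°, 180°]: -14°

-14°


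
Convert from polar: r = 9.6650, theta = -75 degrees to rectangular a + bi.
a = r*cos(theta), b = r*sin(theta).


a = 9.6650*cos(-75°) = 9.6650*0.25882 = 2.5015
b = 9.6650*sin(-75°) = 9.6650*(-0.96593) = -9.3357

2.5015 - 9.3357i


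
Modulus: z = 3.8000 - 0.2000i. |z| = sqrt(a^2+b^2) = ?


|z| = sqrt(3.8^2 + (-0.2)^2) = sqrt(14.44 + 0.04) = sqrt(14.48) = 3.8053

|z| = 3.8053


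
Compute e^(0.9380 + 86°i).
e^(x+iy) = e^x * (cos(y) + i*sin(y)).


e^0.9380 = 2.55487
cos(86°) = 0.06976
sin(86°) = 0.99756
Real = 2.55487*0.06976 = 0.1782
Imag = 2.55487*0.99756 = 2.5486

0.1782 + 2.5486i


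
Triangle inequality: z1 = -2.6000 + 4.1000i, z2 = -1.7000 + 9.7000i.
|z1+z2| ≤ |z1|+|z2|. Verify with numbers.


|z1| = sqrt((-2.6)^2 + 4.1^2) = sqrt(23.57) = 4.8549
|z2| = sqrt((-1.7)^2 + 9.7^2) = sqrt(96.98) = 9.8478
z1+z2 = -4.3000 + 13.8000i
|z1+z2| = sqrt(208.93) = 14.4544
|z1|+|z2| = 4.8549 + 9.8478 = 14.7027

|z1+z2| = 14.4544 ≤ |z1|+|z2| = 14.7027 (verified)


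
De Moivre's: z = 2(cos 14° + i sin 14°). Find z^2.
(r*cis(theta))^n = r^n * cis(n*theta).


r^2 = 2^2 = 4
n*theta = 2*14° = 28° = 28° (mod 360)
a = 4*cos(28°) = 3.5318
b = 4*sin(28°) = 1.8779

4 cis(28°) = 3.5318 + 1.8779i


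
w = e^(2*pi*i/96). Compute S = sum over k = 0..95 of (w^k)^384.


The roots are w_k = w^k with w = e^(2*pi*i/96), and (w^k)^384 = (w^384)^k.
So S = 1 + u + u^2 + ... + u^(95) with u = w^384.
384 = 4*96 + 0, so 384 is a multiple of 96 and u = (w^96)^4 = 1.
Every one of the 96 terms equals 1: S = 96

S = 96


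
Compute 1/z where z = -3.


|z|^2 = 9+0 = 9
1/z = (-3 - 0i)/9

1/z = -0.3333 + 0i


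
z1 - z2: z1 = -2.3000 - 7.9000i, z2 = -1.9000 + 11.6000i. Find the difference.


Real: -2.3 + 1.9 = -0.4
Imag: -7.9 - 11.6 = -19.5

-0.4000 - 19.5000i


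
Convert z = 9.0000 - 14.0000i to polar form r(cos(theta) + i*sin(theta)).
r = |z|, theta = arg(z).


r = sqrt(81+196) = sqrt(277) = 16.6433
theta = atan2(-14, 9) = -57.2648 degrees

r = 16.6433, theta = -57.2648 degrees


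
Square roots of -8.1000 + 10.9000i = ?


|z| = sqrt(65.61+118.81) = 13.5801
sqrt((|z|+a)/2) = sqrt((13.5801+(-8.1))/2) = sqrt(2.7401) = 1.6553
sqrt((|z|-a)/2) = sqrt((13.5801-(-8.1))/2) = sqrt(10.8401) = 3.2924

±(1.6553 + 3.2924i) i.e. 1.6553 + 3.2924i and -1.6553 - 3.2924i


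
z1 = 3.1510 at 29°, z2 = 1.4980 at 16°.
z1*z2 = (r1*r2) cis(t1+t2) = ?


r = 3.1510 * 1.4980 = 4.7202
theta = 29° + 16° = 45° = 45° (mod 360)

4.7202 cis(45°)


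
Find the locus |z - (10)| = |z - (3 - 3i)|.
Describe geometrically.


Equal distances means the locus is the perpendicular bisector of z1 and z2.
Midpoint = ((10+3)/2, (0+(-3))/2) = (6.5000, -1.5000)

Perpendicular bisector through (6.5000, -1.5000)


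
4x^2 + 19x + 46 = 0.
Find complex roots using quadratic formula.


disc = 19^2 - 4*4*46 = 361 - 736 = -375
sqrt(|disc|) = sqrt(375) = 19.3649
Real part = -19/(2*4) = -2.3750
Imag part = 19.3649/(2*4) = 2.4206

-2.3750 ± 2.4206i


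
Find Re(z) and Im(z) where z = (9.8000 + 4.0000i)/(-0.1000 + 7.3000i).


Multiply by conjugate: (9.8000 + 4.0000i)(-0.1000 - 7.3000i) / ((-0.1)^2 + 7.3^2)
Numerator real = 9.8*(-0.1) + 4*7.3 = 28.22
Numerator imag = 4*(-0.1) - 9.8*7.3 = -71.94
Denominator = 53.3
Re(z) = 28.22/53.3 = 0.5295
Im(z) = -71.94/53.3 = -1.3497

Re(z) = 0.5295, Im(z) = -1.3497


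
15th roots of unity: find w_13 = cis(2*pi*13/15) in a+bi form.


Angle = 360*13/15 = 312°
a = cos(312°) = 0.6691
b = sin(312°) = -0.7431

0.6691 - 0.7431i


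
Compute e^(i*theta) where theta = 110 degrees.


cos(110°) = -0.3420
sin(110°) = 0.9397

e^(i*110°) = -0.3420 + 0.9397i


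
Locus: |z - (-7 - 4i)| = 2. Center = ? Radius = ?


|z - z0| = r is a circle with center z0 and radius r.
Center = (-7, -4), radius = 2

Circle with center (-7, -4) and radius 2


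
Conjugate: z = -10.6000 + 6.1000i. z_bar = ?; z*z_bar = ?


z_bar = -10.6000 - 6.1000i
z*z_bar = (-10.6)^2 + 6.1^2 = 112.36 + 37.21 = 149.57

z_bar = -10.6000 - 6.1000i, z*z_bar = 149.57


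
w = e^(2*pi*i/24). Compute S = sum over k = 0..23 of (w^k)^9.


The roots are w_k = w^k with w = e^(2*pi*i/24), and (w^k)^9 = (w^9)^k.
So S = 1 + u + u^2 + ... + u^(23) with u = w^9.
9 = 0*24 + 9, so 9 is not a multiple of 24: u = w^9 ≠ 1 (w is a primitive 24th root), while u^24 = (w^24)^9 = 1.
Geometric series: S = (1 - u^24)/(1 - u) = (1 - 1)/(1 - u) = 0

S = 0


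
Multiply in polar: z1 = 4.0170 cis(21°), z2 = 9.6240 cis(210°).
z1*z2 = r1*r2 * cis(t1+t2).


r = 4.0170 * 9.6240 = 38.6596
theta = 21° + 210° = 231° = 231° (mod 360)

38.6596 cis(231°)


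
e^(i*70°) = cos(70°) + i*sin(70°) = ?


cos(70°) = 0.3420
sin(70°) = 0.9397

e^(i*70°) = 0.3420 + 0.9397i


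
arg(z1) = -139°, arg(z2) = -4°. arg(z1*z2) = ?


arg(z1*z2) = -139° - 4° = -143°
Normalized to (-180°, 180°]: -143°

-143°


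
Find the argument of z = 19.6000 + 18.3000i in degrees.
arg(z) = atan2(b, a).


Re = 19.6, Im = 18.3
arg = atan2(18.3, 19.6) = 43.0355 degrees

arg(z) = 43.0355 degrees


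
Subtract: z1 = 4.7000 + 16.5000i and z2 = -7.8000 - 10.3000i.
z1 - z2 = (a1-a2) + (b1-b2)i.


Real: 4.7 + 7.8 = 12.5
Imag: 16.5 + 10.3 = 26.8

12.5000 + 26.8000i


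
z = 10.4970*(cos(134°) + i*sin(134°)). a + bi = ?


a = 10.4970*cos(134°) = 10.4970*(-0.69466) = -7.2918
b = 10.4970*sin(134°) = 10.4970*0.71934 = 7.5509

-7.2918 + 7.5509i


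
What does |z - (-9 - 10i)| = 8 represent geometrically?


|z - z0| = r is a circle with center z0 and radius r.
Center = (-9, -10), radius = 8

Circle with center (-9, -10) and radius 8


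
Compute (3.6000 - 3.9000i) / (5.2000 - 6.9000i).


Conjugate of z2 = 5.2000 + 6.9000i
Numerator: (3.6000 - 3.9000i)(5.2000 + 6.9000i) = 45.6300 + 4.5600i
Denominator: 5.2^2 + (-6.9)^2 = 74.65
Result = (45.6300 + 4.5600i)/74.65

0.6113 + 0.0611i


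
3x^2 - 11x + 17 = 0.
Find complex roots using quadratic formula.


disc = (-11)^2 - 4*3*17 = 121 - 204 = -83
sqrt(|disc|) = sqrt(83) = 9.1104
Real part = 11/(2*3) = 1.8333
Imag part = 9.1104/(2*3) = 1.5184

1.8333 ± 1.5184i


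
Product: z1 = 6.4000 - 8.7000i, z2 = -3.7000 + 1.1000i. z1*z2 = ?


Real = 6.4*(-3.7) - (-8.7)*1.1 = -23.68 - (-9.57) = -14.11
Imag = 6.4*1.1 - (3.7)*(-8.7) = 7.04 + 32.19 = 39.23

-14.1100 + 39.2300i


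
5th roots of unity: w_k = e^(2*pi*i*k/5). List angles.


The 5th roots of unity are cis(360k/5°) for k=0..4
Angle step = 360/5 = 72°
Primitive root: cis(72°)
Primitive root = 0.3090 + 0.9511i

5 roots at angles: 0°, 72°, 144°, 216°, 288°


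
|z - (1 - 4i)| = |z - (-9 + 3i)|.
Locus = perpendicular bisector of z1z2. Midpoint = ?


Equal distances means the locus is the perpendicular bisector of z1 and z2.
Midpoint = ((1+(-9))/2, (-4+3)/2) = (-4.0000, -0.5000)

Perpendicular bisector through (-4.0000, -0.5000)


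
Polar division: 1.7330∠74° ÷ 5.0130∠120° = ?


r = 1.7330 / 5.0130 = 0.3457
theta = 74° - 120° = -46° = 314° (mod 360)

0.3457 cis(314°)


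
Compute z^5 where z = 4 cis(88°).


r^5 = 4^5 = 1024
n*theta = 5*88° = 440° = 80° (mod 360)
a = 1024*cos(80°) = 177.8157
b = 1024*sin(80°) = 1008.4431

1024 cis(80°) = 177.8157 + 1008.4431i


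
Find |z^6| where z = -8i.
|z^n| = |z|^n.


|z| = sqrt(0+64) = sqrt(64) = 8
|z^6| = |z|^6 = 8^6 = 262144

|z^6| = 262144


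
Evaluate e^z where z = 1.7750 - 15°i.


e^1.7750 = 5.90028
cos(-15°) = 0.965926
sin(-15°) = -0.25882
Real = 5.90028*0.965926 = 5.6992
Imag = 5.90028*(-0.25882) = -1.5271

5.6992 - 1.5271i


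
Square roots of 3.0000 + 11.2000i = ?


|z| = sqrt(9+125.44) = 11.5948
sqrt((|z|+a)/2) = sqrt((11.5948+3)/2) = sqrt(7.2974) = 2.7014
sqrt((|z|-a)/2) = sqrt((11.5948-3)/2) = sqrt(4.2974) = 2.0730

±(2.7014 + 2.0730i) i.e. 2.7014 + 2.0730i and -2.7014 - 2.0730i


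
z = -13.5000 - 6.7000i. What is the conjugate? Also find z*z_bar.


z_bar = -13.5000 + 6.7000i
z*z_bar = (-13.5)^2 + (-6.7)^2 = 182.25 + 44.89 = 227.14

z_bar = -13.5000 + 6.7000i, z*z_bar = 227.14


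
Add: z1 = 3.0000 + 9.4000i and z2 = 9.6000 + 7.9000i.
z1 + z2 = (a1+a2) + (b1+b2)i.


Real: 3 + 9.6 = 12.6
Imag: 9.4 + 7.9 = 17.3

12.6000 + 17.3000i


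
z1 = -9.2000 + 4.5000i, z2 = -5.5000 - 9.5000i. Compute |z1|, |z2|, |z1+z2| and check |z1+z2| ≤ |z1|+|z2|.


|z1| = sqrt((-9.2)^2 + 4.5^2) = sqrt(104.89) = 10.2416
|z2| = sqrt((-5.5)^2 + (-9.5)^2) = sqrt(120.5) = 10.9772
z1+z2 = -14.7000 - 5.0000i
|z1+z2| = sqrt(241.09) = 15.5271
|z1|+|z2| = 10.2416 + 10.9772 = 21.2188

|z1+z2| = 15.5271 ≤ |z1|+|z2| = 21.2188 (verified)


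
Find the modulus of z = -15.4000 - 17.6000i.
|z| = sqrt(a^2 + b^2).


|z| = sqrt((-15.4)^2 + (-17.6)^2) = sqrt(237.16 + 309.76) = sqrt(546.92) = 23.3863

|z| = 23.3863


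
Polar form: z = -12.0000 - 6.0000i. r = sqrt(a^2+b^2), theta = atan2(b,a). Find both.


r = sqrt(144+36) = sqrt(180) = 13.4164
theta = atan2(-6, -12) = -153.4349 degrees

r = 13.4164, theta = -153.4349 degrees


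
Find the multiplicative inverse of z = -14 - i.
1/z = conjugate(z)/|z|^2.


|z|^2 = 196+1 = 197
1/z = (-14 + 1i)/197

1/z = -0.0711 + 0.0051i


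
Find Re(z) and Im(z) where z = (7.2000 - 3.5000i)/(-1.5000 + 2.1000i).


Multiply by conjugate: (7.2000 - 3.5000i)(-1.5000 - 2.1000i) / ((-1.5)^2 + 2.1^2)
Numerator real = 7.2*(-1.5) - (3.5)*2.1 = -18.15
Numerator imag = -3.5*(-1.5) - 7.2*2.1 = -9.87
Denominator = 6.66
Re(z) = -18.15/6.66 = -2.7252
Im(z) = -9.87/6.66 = -1.4820

Re(z) = -2.7252, Im(z) = -1.4820


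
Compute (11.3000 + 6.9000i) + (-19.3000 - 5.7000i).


Real: 11.3 - 19.3 = -8
Imag: 6.9 - 5.7 = 1.2

-8.0000 + 1.2000i


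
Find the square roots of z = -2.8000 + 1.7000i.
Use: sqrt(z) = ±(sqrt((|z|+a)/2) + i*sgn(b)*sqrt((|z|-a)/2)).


|z| = sqrt(7.84+2.89) = 3.2757
sqrt((|z|+a)/2) = sqrt((3.2757+(-2.8))/2) = sqrt(0.2378) = 0.4877
sqrt((|z|-a)/2) = sqrt((3.2757-(-2.8))/2) = sqrt(3.0378) = 1.7429

±(0.4877 + 1.7429i) i.e. 0.4877 + 1.7429i and -0.4877 - 1.7429i


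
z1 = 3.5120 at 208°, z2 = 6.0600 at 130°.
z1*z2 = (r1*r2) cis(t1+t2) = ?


r = 3.5120 * 6.0600 = 21.2827
theta = 208° + 130° = 338° = 338° (mod 360)

21.2827 cis(338°)


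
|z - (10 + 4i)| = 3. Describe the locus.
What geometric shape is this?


|z - z0| = r is a circle with center z0 and radius r.
Center = (10, 4), radius = 3

Circle with center (10, 4) and radius 3


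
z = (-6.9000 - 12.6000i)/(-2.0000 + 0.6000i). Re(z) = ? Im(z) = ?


Multiply by conjugate: (-6.9000 - 12.6000i)(-2.0000 - 0.6000i) / ((-2)^2 + 0.6^2)
Numerator real = -6.9*(-2) - (12.6)*0.6 = 6.24
Numerator imag = -12.6*(-2) - (-6.9)*0.6 = 29.34
Denominator = 4.36
Re(z) = 6.24/4.36 = 1.4312
Im(z) = 29.34/4.36 = 6.7294

Re(z) = 1.4312, Im(z) = 6.7294


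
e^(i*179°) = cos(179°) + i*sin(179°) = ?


cos(179°) = -0.9998
sin(179°) = 0.0175

e^(i*179°) = -0.9998 + 0.0175i


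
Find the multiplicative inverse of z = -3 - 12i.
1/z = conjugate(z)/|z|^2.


|z|^2 = 9+144 = 153
1/z = (-3 + 12i)/153

1/z = -0.0196 + 0.0784i


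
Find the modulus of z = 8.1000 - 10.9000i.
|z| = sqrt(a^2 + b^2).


|z| = sqrt(8.1^2 + (-10.9)^2) = sqrt(65.61 + 118.81) = sqrt(184.42) = 13.5801

|z| = 13.5801


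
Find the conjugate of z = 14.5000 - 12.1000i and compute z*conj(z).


z_bar = 14.5000 + 12.1000i
z*z_bar = 14.5^2 + (-12.1)^2 = 210.25 + 146.41 = 356.66

z_bar = 14.5000 + 12.1000i, z*z_bar = 356.66


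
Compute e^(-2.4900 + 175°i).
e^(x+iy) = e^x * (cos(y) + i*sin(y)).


e^-2.4900 = 0.0829
cos(175°) = -0.9962
sin(175°) = 0.0872
Real = 0.0829*(-0.9962) = -0.0826
Imag = 0.0829*0.0872 = 0.0072

-0.0826 + 0.0072i


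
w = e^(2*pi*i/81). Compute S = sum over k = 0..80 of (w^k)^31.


The roots are w_k = w^k with w = e^(2*pi*i/81), and (w^k)^31 = (w^31)^k.
So S = 1 + u + u^2 + ... + u^(80) with u = w^31.
31 = 0*81 + 31, so 31 is not a multiple of 81: u = w^31 ≠ 1 (w is a primitive 81th root), while u^81 = (w^81)^31 = 1.
Geometric series: S = (1 - u^81)/(1 - u) = (1 - 1)/(1 - u) = 0

S = 0


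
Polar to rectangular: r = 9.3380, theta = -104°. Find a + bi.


a = 9.3380*cos(-104°) = 9.3380*(-0.241922) = -2.2591
b = 9.3380*sin(-104°) = 9.3380*(-0.970296) = -9.0606

-2.2591 - 9.0606i


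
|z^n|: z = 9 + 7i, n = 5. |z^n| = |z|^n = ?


|z| = sqrt(81+49) = sqrt(130) = 11.4018
|z^5| = |z|^5 = (sqrt(130))^5 = 130^2 * sqrt(130) = 16900*sqrt(130)

|z^5| = 16900*sqrt(130) ≈ 192689.6468


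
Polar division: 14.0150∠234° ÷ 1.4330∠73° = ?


r = 14.0150 / 1.4330 = 9.7802
theta = 234° - 73° = 161° = 161° (mod 360)

9.7802 cis(161°)


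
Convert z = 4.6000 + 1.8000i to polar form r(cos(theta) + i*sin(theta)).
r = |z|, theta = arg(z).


r = sqrt(21.16+3.24) = sqrt(24.4) = 4.9396
theta = atan2(1.8, 4.6) = 21.3706 degrees

r = 4.9396, theta = 21.3706 degrees


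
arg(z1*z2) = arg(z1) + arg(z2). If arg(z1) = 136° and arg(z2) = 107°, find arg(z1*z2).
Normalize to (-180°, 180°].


arg(z1*z2) = 136° + 107° = 243°
Normalized to (-180°, 180°]: -117°

-117°


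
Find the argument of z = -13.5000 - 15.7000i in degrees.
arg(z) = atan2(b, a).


Re = -13.5, Im = -15.7
arg = atan2(-15.7, -13.5) = -130.6913 degrees

arg(z) = -130.6913 degrees


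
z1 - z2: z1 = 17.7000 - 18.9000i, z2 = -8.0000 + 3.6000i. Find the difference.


Real: 17.7 + 8 = 25.7
Imag: -18.9 - 3.6 = -22.5

25.7000 - 22.5000i


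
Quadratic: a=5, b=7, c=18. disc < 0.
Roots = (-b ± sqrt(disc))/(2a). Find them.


disc = 7^2 - 4*5*18 = 49 - 360 = -311
sqrt(|disc|) = sqrt(311) = 17.6352
Real part = -7/(2*5) = -0.7000
Imag part = 17.6352/(2*5) = 1.7635

-0.7000 ± 1.7635i


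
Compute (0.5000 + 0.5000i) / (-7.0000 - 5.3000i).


Conjugate of z2 = -7.0000 + 5.3000i
Numerator: (0.5000 + 0.5000i)(-7.0000 + 5.3000i) = -6.1500 - 0.8500i
Denominator: (-7)^2 + (-5.3)^2 = 77.09
Result = (-6.1500 - 0.8500i)/77.09

-0.0798 - 0.0110i


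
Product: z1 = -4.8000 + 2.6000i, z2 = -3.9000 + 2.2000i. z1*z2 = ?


Real = -4.8*(-3.9) - 2.6*2.2 = 18.72 - 5.72 = 13
Imag = -4.8*2.2 - (3.9)*2.6 = -10.56 - (10.14) = -20.7

13.0000 - 20.7000i


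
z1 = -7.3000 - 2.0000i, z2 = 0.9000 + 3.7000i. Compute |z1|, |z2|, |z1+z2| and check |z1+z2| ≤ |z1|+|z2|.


|z1| = sqrt((-7.3)^2 + (-2)^2) = sqrt(57.29) = 7.5690
|z2| = sqrt(0.9^2 + 3.7^2) = sqrt(14.5) = 3.8079
z1+z2 = -6.4000 + 1.7000i
|z1+z2| = sqrt(43.85) = 6.6219
|z1|+|z2| = 7.5690 + 3.8079 = 11.3769

|z1+z2| = 6.6219 ≤ |z1|+|z2| = 11.3769 (verified)


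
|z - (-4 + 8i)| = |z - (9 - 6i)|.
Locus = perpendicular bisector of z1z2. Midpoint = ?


Equal distances means the locus is the perpendicular bisector of z1 and z2.
Midpoint = ((-4+9)/2, (8+(-6))/2) = (2.5000, 1.0000)

Perpendicular bisector through (2.5000, 1.0000)


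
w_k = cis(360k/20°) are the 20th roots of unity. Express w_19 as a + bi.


Angle = 360*19/20 = 342°
a = cos(342°) = 0.9511
b = sin(342°) = -0.3090

0.9511 - 0.3090i


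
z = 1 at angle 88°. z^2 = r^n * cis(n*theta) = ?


r^2 = 1^2 = 1
n*theta = 2*88° = 176° = 176° (mod 360)
a = 1*cos(176°) = -0.9976
b = 1*sin(176°) = 0.0698

1 cis(176°) = -0.9976 + 0.0698i


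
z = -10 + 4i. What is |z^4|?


|z| = sqrt(100+16) = sqrt(116) = 10.7703
|z^4| = |z|^4 = (sqrt(116))^4 = 116^2 = 13456

|z^4| = 13456


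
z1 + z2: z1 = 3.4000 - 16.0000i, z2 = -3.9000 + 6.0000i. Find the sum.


Real: 3.4 - 3.9 = -0.5
Imag: -16 + 6 = -10

-0.5000 - 10.0000i


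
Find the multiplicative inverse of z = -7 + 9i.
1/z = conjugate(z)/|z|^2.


|z|^2 = 49+81 = 130
1/z = (-7 - 9i)/130

1/z = -0.0538 - 0.0692i


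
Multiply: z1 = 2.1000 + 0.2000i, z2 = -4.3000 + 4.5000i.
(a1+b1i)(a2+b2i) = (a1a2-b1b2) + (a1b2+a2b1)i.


Real = 2.1*(-4.3) - 0.2*4.5 = -9.03 - 0.9 = -9.93
Imag = 2.1*4.5 - (4.3)*0.2 = 9.45 - (0.86) = 8.59

-9.9300 + 8.5900i


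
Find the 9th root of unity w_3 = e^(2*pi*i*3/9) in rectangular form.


Angle = 360*3/9 = 120°
a = cos(120°) = -0.5000
b = sin(120°) = 0.8660

-0.5000 + 0.8660i


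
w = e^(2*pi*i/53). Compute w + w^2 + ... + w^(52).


With w = e^(2*pi*i/53), all 53 of the 53th roots of unity w^0 = 1, w, ..., w^(52) sum to 0: 1 + w + ... + w^(52) = (1 - w^53)/(1 - w) = 0 since w^53 = 1, w ≠ 1.
Removing the root 1: w + w^2 + ... + w^(52) = 0 - 1 = -1

Sum = -1


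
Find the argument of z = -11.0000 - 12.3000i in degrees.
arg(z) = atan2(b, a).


Re = -11, Im = -12.3
arg = atan2(-12.3, -11) = -131.8066 degrees

arg(z) = -131.8066 degrees


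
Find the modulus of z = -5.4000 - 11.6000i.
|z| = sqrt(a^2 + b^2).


|z| = sqrt((-5.4)^2 + (-11.6)^2) = sqrt(29.16 + 134.56) = sqrt(163.72) = 12.7953

|z| = 12.7953


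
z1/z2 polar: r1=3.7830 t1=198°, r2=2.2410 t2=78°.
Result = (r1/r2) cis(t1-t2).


r = 3.7830 / 2.2410 = 1.6881
theta = 198° - 78° = 120° = 120° (mod 360)

1.6881 cis(120°)


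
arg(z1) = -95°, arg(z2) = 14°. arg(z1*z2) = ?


arg(z1*z2) = -95° + 14° = -81°
Normalized to (-180°, 180°]: -81°

-81°


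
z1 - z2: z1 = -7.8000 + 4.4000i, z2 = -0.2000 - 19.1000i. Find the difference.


Real: -7.8 + 0.2 = -7.6
Imag: 4.4 + 19.1 = 23.5

-7.6000 + 23.5000i


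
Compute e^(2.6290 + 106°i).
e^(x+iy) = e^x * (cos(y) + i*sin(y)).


e^2.6290 = 13.8599
cos(106°) = -0.27564
sin(106°) = 0.96126
Real = 13.8599*(-0.27564) = -3.8203
Imag = 13.8599*0.96126 = 13.3230

-3.8203 + 13.3230i


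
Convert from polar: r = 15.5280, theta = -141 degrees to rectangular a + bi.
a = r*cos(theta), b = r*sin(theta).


a = 15.5280*cos(-141°) = 15.5280*(-0.777146) = -12.0675
b = 15.5280*sin(-141°) = 15.5280*(-0.62932) = -9.7721

-12.0675 - 9.7721i


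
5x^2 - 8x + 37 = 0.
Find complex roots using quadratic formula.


disc = (-8)^2 - 4*5*37 = 64 - 740 = -676
sqrt(|disc|) = sqrt(676) = 26.0000
Real part = 8/(2*5) = 0.8000
Imag part = 26.0000/(2*5) = 2.6000

0.8000 ± 2.6000i


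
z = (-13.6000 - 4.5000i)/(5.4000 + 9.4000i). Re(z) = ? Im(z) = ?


Multiply by conjugate: (-13.6000 - 4.5000i)(5.4000 - 9.4000i) / (5.4^2 + 9.4^2)
Numerator real = -13.6*5.4 - (4.5)*9.4 = -115.74
Numerator imag = -4.5*5.4 - (-13.6)*9.4 = 103.54
Denominator = 117.52
Re(z) = -115.74/117.52 = -0.9849
Im(z) = 103.54/117.52 = 0.8810

Re(z) = -0.9849, Im(z) = 0.8810


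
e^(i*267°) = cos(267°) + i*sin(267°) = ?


cos(267°) = -0.0523
sin(267°) = -0.9986

e^(i*267°) = -0.0523 - 0.9986i


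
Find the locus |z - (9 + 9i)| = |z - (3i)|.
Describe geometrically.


Equal distances means the locus is the perpendicular bisector of z1 and z2.
Midpoint = ((9+0)/2, (9+3)/2) = (4.5000, 6.0000)

Perpendicular bisector through (4.5000, 6.0000)


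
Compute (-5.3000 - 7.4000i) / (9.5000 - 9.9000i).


Conjugate of z2 = 9.5000 + 9.9000i
Numerator: (-5.3000 - 7.4000i)(9.5000 + 9.9000i) = 22.9100 - 122.7700i
Denominator: 9.5^2 + (-9.9)^2 = 188.26
Result = (22.9100 - 122.7700i)/188.26

0.1217 - 0.6521i


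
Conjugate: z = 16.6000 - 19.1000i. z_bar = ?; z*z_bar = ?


z_bar = 16.6000 + 19.1000i
z*z_bar = 16.6^2 + (-19.1)^2 = 275.56 + 364.81 = 640.37

z_bar = 16.6000 + 19.1000i, z*z_bar = 640.37


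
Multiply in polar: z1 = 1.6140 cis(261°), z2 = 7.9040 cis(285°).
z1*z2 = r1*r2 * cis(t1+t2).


r = 1.6140 * 7.9040 = 12.7571
theta = 261° + 285° = 546° = 186° (mod 360)

12.7571 cis(186°)


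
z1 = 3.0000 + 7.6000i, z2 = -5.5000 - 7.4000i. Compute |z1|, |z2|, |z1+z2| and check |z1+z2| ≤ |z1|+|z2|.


|z1| = sqrt(3^2 + 7.6^2) = sqrt(66.76) = 8.1707
|z2| = sqrt((-5.5)^2 + (-7.4)^2) = sqrt(85.01) = 9.2201
z1+z2 = -2.5000 + 0.2000i
|z1+z2| = sqrt(6.29) = 2.5080
|z1|+|z2| = 8.1707 + 9.2201 = 17.3908

|z1+z2| = 2.5080 ≤ |z1|+|z2| = 17.3908 (verified)


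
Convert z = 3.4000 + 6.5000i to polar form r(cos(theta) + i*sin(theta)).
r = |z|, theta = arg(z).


r = sqrt(11.56+42.25) = sqrt(53.81) = 7.3355
theta = atan2(6.5, 3.4) = 62.3870 degrees

r = 7.3355, theta = 62.3870 degrees


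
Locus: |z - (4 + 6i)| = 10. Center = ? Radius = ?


|z - z0| = r is a circle with center z0 and radius r.
Center = (4, 6), radius = 10

Circle with center (4, 6) and radius 10


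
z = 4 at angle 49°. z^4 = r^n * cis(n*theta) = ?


r^4 = 4^4 = 256
n*theta = 4*49° = 196° = 196° (mod 360)
a = 256*cos(196°) = -246.0830
b = 256*sin(196°) = -70.5632

256 cis(196°) = -246.0830 - 70.5632i


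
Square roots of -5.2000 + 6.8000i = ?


|z| = sqrt(27.04+46.24) = 8.5604
sqrt((|z|+a)/2) = sqrt((8.5604+(-5.2))/2) = sqrt(1.6802) = 1.2962
sqrt((|z|-a)/2) = sqrt((8.5604-(-5.2))/2) = sqrt(6.8802) = 2.6230

±(1.2962 + 2.6230i) i.e. 1.2962 + 2.6230i and -1.2962 - 2.6230i


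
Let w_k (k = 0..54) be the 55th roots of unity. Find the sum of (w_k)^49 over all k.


The roots are w_k = w^k with w = e^(2*pi*i/55), and (w^k)^49 = (w^49)^k.
So S = 1 + u + u^2 + ... + u^(54) with u = w^49.
49 = 0*55 + 49, so 49 is not a multiple of 55: u = w^49 ≠ 1 (w is a primitive 55th root), while u^55 = (w^55)^49 = 1.
Geometric series: S = (1 - u^55)/(1 - u) = (1 - 1)/(1 - u) = 0

S = 0


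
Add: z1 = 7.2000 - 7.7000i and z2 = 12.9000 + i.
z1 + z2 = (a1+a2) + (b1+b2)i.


Real: 7.2 + 12.9 = 20.1
Imag: -7.7 + 1 = -6.7

20.1000 - 6.7000i


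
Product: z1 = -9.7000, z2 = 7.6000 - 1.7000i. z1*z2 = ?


Real = -9.7*7.6 - 0*(-1.7) = -73.72 - 0 = -73.72
Imag = -9.7*(-1.7) + 7.6*0 = 16.49 + 0 = 16.49

-73.7200 + 16.4900i


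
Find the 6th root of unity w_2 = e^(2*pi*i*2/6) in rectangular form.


Angle = 360*2/6 = 120°
a = cos(120°) = -0.5000
b = sin(120°) = 0.8660

-0.5000 + 0.8660i


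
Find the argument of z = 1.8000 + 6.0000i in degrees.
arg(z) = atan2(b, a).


Re = 1.8, Im = 6
arg = atan2(6, 1.8) = 73.3008 degrees

arg(z) = 73.3008 degrees


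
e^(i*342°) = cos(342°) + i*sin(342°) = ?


cos(342°) = 0.9511
sin(342°) = -0.3090

e^(i*342°) = 0.9511 - 0.3090i


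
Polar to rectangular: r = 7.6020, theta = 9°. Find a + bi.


a = 7.6020*cos(9°) = 7.6020*0.98769 = 7.5084
b = 7.6020*sin(9°) = 7.6020*0.15643 = 1.1892

7.5084 + 1.1892i


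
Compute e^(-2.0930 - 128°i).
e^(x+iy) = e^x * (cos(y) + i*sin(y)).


e^-2.0930 = 0.1233
cos(-128°) = -0.6157
sin(-128°) = -0.788
Real = 0.1233*(-0.6157) = -0.0759
Imag = 0.1233*(-0.788) = -0.0972

-0.0759 - 0.0972i


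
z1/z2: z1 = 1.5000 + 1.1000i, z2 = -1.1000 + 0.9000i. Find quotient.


Conjugate of z2 = -1.1000 - 0.9000i
Numerator: (1.5000 + 1.1000i)(-1.1000 - 0.9000i) = -0.6600 - 2.5600i
Denominator: (-1.1)^2 + 0.9^2 = 2.02
Result = (-0.6600 - 2.5600i)/2.02

-0.3267 - 1.2673i


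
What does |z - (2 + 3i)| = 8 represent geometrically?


|z - z0| = r is a circle with center z0 and radius r.
Center = (2, 3), radius = 8

Circle with center (2, 3) and radius 8


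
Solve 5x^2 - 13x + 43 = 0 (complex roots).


disc = (-13)^2 - 4*5*43 = 169 - 860 = -691
sqrt(|disc|) = sqrt(691) = 26.2869
Real part = 13/(2*5) = 1.3000
Imag part = 26.2869/(2*5) = 2.6287

1.3000 ± 2.6287i


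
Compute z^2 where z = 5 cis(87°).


r^2 = 5^2 = 25
n*theta = 2*87° = 174° = 174° (mod 360)
a = 25*cos(174°) = -24.8630
b = 25*sin(174°) = 2.6132

25 cis(174°) = -24.8630 + 2.6132i


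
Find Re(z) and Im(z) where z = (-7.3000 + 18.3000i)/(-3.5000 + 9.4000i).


Multiply by conjugate: (-7.3000 + 18.3000i)(-3.5000 - 9.4000i) / ((-3.5)^2 + 9.4^2)
Numerator real = -7.3*(-3.5) + 18.3*9.4 = 197.57
Numerator imag = 18.3*(-3.5) - (-7.3)*9.4 = 4.57
Denominator = 100.61
Re(z) = 197.57/100.61 = 1.9637
Im(z) = 4.57/100.61 = 0.0454

Re(z) = 1.9637, Im(z) = 0.0454


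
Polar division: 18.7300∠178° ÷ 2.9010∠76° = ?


r = 18.7300 / 2.9010 = 6.4564
theta = 178° - 76° = 102° = 102° (mod 360)

6.4564 cis(102°)


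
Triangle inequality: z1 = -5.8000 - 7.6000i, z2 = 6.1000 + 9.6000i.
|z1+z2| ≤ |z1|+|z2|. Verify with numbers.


|z1| = sqrt((-5.8)^2 + (-7.6)^2) = sqrt(91.4) = 9.5603
|z2| = sqrt(6.1^2 + 9.6^2) = sqrt(129.37) = 11.3741
z1+z2 = 0.3000 + 2.0000i
|z1+z2| = sqrt(4.09) = 2.0224
|z1|+|z2| = 9.5603 + 11.3741 = 20.9344

|z1+z2| = 2.0224 ≤ |z1|+|z2| = 20.9344 (verified)
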